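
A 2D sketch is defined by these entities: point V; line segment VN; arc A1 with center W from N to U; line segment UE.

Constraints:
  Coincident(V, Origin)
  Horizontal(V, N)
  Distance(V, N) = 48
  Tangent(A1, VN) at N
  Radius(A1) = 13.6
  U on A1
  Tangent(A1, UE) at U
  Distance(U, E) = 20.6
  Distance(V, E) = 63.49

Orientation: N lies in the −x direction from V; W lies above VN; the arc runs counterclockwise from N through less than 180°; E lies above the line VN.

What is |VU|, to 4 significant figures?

43.69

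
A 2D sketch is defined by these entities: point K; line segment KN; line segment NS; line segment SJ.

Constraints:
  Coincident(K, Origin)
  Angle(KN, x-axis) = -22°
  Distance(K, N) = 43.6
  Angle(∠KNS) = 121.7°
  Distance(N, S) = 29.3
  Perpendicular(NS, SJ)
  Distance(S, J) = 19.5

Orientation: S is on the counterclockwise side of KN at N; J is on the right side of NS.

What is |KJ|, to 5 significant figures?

77.000

K is at the origin; KN runs at -22.0° with length 43.6, so N = 43.6·(cos -22.0°, sin -22.0°) = (40.425, -16.333). ∠KNS = 121.7°, so NS runs at -22.0° + (180° − 121.7°) = 36.300° from the x-axis; with |NS| = 29.3, S = N + 29.3·(cos 36.300°, sin 36.300°) = (64.039, 1.0131). NS ⟂ SJ; with |SJ| = 19.5 on the right of NS, J = S + 19.5·(0.59201, -0.80593) = (75.583, -14.702). Then |KJ| = |J − K| = 77.000.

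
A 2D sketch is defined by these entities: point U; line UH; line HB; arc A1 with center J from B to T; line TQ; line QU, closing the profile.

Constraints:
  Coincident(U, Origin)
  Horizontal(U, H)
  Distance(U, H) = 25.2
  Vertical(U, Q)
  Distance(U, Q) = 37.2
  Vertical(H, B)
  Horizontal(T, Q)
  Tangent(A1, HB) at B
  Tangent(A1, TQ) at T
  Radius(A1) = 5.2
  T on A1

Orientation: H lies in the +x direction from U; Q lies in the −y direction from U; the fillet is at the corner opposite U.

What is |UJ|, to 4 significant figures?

37.74

U is at the origin; UH is horizontal with |UH| = 25.2 and H on the +x side, so H = (25.20, 0.000). U and Q share the same x with |UQ| = 37.2 and Q on the −y side, so Q = (0.000, -37.20). The virtual corner opposite U is at (25.20, -37.20). Since A1 is tangent to HB there, JB ⟂ HB and the tangent condition forces JT to be normal to TQ, with radius 5.2, so the center J sits 5.2 in from both sides at J = (20.00, -32.00). Then |UJ| = |J − U| = 37.74.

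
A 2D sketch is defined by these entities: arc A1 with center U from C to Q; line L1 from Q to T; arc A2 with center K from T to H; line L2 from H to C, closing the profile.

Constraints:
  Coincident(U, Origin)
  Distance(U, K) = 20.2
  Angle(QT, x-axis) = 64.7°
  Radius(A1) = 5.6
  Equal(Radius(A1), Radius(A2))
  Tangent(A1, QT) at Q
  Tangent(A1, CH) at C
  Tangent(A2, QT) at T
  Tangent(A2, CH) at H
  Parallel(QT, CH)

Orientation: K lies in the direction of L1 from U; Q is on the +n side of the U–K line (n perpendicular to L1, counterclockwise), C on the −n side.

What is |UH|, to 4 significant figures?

20.96

The slot axis is L1's direction at 64.7°, so u = (cos 64.7°, sin 64.7°) = (0.4274, 0.9041) and n = (−sin 64.7°, cos 64.7°) = (-0.9041, 0.4274). U is at the origin and K lies 20.2 along u from U, so K = 20.2·u = (8.633, 18.26). Tangency of A1 to both parallel lines with radius 5.6 puts Q and C at U ± 5.6·n: Q = (-5.063, 2.393), C = (5.063, -2.393). Equal radii place T and H the same way about K: T = K + 5.6·n = (3.570, 20.66), H = K − 5.6·n = (13.70, 15.87). Then |UH| = |H − U| = 20.96.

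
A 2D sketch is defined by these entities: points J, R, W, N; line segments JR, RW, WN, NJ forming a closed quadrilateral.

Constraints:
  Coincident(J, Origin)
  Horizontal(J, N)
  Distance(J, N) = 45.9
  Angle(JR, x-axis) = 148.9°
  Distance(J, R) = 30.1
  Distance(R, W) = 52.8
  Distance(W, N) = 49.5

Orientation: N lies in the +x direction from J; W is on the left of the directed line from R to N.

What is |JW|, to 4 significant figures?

46.55

Checks: |RW| = 52.80 ✓; |WN| = 49.50 ✓.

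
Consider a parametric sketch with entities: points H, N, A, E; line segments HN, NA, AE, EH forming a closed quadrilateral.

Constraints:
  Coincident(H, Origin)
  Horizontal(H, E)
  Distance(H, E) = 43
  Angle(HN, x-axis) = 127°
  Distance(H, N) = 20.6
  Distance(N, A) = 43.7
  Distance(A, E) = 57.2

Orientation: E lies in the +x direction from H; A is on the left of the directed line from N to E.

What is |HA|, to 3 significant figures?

52.5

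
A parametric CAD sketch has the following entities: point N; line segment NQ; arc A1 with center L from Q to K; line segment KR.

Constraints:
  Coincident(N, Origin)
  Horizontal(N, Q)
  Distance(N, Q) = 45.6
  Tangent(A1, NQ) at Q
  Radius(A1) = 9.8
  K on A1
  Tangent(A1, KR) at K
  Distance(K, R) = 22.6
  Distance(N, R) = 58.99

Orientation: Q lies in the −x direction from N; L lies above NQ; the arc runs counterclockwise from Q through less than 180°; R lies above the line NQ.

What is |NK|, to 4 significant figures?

39.78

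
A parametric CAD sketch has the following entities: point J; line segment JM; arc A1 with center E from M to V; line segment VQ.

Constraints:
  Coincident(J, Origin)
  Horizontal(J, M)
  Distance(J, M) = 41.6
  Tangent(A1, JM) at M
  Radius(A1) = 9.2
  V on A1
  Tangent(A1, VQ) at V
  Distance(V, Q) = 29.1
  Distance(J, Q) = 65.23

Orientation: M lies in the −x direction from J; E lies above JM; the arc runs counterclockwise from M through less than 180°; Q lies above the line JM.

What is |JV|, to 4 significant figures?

37.79

Checks: |EV| = 9.200 ✓; ∠(EV, VQ) = 90.00° ✓; |VQ| = 29.10 ✓; |JQ| = 65.23 ✓.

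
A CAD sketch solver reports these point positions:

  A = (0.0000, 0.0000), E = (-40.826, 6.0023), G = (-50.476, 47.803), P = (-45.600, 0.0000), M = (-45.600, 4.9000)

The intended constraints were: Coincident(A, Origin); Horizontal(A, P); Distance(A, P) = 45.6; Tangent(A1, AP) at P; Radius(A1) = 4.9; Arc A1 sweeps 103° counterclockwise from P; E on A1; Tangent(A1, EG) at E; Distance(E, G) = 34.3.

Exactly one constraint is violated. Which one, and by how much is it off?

Distance(E, G) = 34.3 — off by 8.60.

A = (0.00, 0.00) ✓; A.y = 0.00, P.y = 0.00 ✓; |AP| = 45.60 ✓; ∠(MP, PA) = 90.00° ✓; |MP| = 4.900 ✓; bearing(M→E) − bearing(M→P) = 103.0° ✓; |ME| = 4.900 ✓; ∠(ME, EG) = 90.00° ✓; |EG| = 42.90 ✗.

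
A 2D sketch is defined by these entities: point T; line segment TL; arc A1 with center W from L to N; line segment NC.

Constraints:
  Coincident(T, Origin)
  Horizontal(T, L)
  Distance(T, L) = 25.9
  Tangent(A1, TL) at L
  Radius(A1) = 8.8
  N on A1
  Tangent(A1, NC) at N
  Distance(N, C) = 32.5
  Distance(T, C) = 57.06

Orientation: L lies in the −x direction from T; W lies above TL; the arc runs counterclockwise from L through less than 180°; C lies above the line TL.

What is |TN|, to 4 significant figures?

24.70

Checks: T = (0.00, 0.00) ✓; |WN| = 8.800 ✓; ∠(WN, NC) = 90.00° ✓; |NC| = 32.50 ✓; |TC| = 57.06 ✓.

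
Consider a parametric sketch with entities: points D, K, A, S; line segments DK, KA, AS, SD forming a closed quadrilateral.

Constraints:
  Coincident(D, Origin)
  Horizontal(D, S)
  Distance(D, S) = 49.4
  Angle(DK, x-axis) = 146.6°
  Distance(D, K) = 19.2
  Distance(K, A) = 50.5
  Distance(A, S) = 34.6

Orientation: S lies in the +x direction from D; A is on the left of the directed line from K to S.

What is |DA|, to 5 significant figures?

42.534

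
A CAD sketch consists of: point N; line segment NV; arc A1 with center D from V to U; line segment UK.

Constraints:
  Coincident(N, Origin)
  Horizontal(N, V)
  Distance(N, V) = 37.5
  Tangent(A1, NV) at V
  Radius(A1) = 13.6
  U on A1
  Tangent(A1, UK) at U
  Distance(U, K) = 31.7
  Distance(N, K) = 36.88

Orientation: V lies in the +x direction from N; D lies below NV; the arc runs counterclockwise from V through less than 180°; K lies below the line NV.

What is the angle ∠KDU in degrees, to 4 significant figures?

66.78°

N is at the origin; N and V share the same y with |NV| = 37.5 and V on the +x side, so V = (37.50, 0.000). Since A1 is tangent to NV there, DV ⟂ NV, so D = V + (0, -13.6) = (37.50, -13.60). Since DU ⟂ UK (tangency), |DK| = √(13.6² + 31.7²) = 34.49 regardless of where U sits on A1. So K lies on both circle(N, 36.88) and circle(D, 34.49); the below-NV intersection is K = (10.69, -35.30). U is the foot of the tangent from K: U = (25.47, -7.257).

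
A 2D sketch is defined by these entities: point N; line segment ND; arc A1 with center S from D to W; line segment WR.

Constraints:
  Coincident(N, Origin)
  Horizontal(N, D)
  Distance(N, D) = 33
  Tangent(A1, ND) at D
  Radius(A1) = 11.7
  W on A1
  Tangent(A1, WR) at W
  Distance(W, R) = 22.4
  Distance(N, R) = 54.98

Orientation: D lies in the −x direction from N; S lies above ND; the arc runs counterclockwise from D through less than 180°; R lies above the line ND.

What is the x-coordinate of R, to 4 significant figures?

-42.21

N is at the origin; ND is horizontal with |ND| = 33.0 and D on the −x side, so D = (-33.00, 0.000). Since A1 is tangent to ND there, SD ⟂ ND, so S = D + (0, 11.7) = (-33.00, 11.70). Since SW ⟂ WR (tangency), |SR| = √(11.7² + 22.4²) = 25.27 regardless of where W sits on A1. So R lies on both circle(N, 54.98) and circle(S, 25.27); the above-ND intersection is R = (-42.21, 35.24). W is the foot of the tangent from R: W = (-25.31, 20.52).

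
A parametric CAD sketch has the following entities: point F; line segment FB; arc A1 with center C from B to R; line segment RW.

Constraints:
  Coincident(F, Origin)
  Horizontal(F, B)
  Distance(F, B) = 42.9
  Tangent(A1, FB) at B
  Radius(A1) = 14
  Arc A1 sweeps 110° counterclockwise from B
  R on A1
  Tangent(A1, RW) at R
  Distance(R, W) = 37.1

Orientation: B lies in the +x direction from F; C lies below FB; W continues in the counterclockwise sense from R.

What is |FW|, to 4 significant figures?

68.40

F is at the origin; F and B share the same y with |FB| = 42.9 and B on the +x side, so B = (42.90, 0.000). The tangent condition forces CB to be normal to FB, so C = B + (0, -14) = (42.90, -14.00). On A1, B sits at bearing 90° from C; a 110° counterclockwise sweep puts R at bearing 200°, so R = C + 14.0·(cos 200°, sin 200°) = (29.74, -18.79). The tangent condition forces CR to be normal to RW, so RW runs along (−sin 200°, cos 200°); with |RW| = 37.1, W = (42.43, -53.65). Then |FW| = |W − F| = 68.40.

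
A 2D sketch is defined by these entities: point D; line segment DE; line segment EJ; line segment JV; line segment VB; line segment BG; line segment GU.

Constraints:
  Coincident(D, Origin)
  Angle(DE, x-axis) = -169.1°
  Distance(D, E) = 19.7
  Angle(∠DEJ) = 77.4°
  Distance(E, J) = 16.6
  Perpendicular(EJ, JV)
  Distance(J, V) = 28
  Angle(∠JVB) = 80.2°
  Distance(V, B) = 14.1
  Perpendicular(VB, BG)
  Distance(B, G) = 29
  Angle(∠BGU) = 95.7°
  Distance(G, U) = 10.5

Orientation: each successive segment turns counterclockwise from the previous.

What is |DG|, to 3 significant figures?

22.5

D is at the origin; DE runs at -169.1° with length 19.7, so E = (-19.3, -3.73). ∠DEJ = 77.4° gives EJ at -66.5° from the x-axis; with |EJ| = 16.6, J = (-12.7, -18.9). The perpendicularity gives JV at right angles to EJ, so JV runs at 23.5°; with |JV| = 28.0, V = (13.0, -7.78). ∠JVB = 80.2° gives VB at 123° from the x-axis; with |VB| = 14.1, B = (5.21, 4.00). VB ⟂ BG, so BG runs at -147°; with |BG| = 29.0, G = (-19.0, -11.9). Then |DG| = |G − D| = 22.5.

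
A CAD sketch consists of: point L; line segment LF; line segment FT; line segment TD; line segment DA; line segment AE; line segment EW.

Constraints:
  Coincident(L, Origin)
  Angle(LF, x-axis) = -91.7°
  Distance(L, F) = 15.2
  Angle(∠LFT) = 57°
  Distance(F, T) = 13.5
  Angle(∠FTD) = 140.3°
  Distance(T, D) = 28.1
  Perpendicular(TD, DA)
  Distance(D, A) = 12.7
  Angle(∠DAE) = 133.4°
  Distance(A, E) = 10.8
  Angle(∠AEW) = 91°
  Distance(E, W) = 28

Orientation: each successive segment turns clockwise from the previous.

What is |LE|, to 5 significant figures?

17.572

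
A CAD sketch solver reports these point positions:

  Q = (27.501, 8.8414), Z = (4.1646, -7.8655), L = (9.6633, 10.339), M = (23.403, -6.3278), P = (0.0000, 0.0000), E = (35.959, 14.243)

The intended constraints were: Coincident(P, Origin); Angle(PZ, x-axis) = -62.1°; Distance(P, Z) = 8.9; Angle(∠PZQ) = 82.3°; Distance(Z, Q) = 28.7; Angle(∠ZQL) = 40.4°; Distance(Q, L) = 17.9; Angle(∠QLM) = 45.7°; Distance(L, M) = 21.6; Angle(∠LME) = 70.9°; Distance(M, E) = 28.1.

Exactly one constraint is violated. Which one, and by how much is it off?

Distance(M, E) = 28.1 — off by 4.00.

P = (0.00, 0.00) ✓; PZ at -62.10° ✓; |PZ| = 8.900 ✓; ∠PZQ = 82.30° ✓; |ZQ| = 28.70 ✓; ∠ZQL = 40.40° ✓; |QL| = 17.90 ✓; ∠QLM = 45.70° ✓; |LM| = 21.60 ✓; ∠LME = 70.90° ✓; |ME| = 24.10 ✗.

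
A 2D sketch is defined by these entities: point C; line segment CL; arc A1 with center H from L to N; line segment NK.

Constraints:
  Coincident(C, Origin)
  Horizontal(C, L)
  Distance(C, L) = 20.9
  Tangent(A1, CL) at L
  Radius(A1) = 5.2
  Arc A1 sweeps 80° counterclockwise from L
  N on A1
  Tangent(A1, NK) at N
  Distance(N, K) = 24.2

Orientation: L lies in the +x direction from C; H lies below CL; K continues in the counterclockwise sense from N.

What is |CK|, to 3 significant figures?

30.4

C is at the origin; C and L share the same y with |CL| = 20.9 and L on the +x side, so L = (20.9, 0.00). Tangency of A1 to CL means the radius HL is perpendicular to CL, so H = L + (0, -5.2) = (20.9, -5.20). On A1, L sits at bearing 90° from H; an 80° counterclockwise sweep puts N at bearing 170°, so N = H + 5.2·(cos 170°, sin 170°) = (15.8, -4.30). A1 meets NK tangentially, so HN is at right angles to NK, so NK runs along (−sin 170°, cos 170°); with |NK| = 24.2, K = (11.6, -28.1). Then |CK| = |K − C| = 30.4.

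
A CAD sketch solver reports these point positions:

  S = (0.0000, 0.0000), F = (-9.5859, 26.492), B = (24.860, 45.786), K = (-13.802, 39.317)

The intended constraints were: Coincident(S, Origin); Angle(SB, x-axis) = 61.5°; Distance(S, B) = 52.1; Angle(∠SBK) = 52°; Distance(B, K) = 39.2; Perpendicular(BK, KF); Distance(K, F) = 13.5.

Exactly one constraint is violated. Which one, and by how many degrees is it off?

Perpendicular(BK, KF) — off by 8.70°.

S = (0.00, 0.00) ✓; SB at 61.50° ✓; |SB| = 52.10 ✓; ∠SBK = 52.00° ✓; |BK| = 39.20 ✓; ∠(BK, KF) = 98.70° ✗; |KF| = 13.50 ✓.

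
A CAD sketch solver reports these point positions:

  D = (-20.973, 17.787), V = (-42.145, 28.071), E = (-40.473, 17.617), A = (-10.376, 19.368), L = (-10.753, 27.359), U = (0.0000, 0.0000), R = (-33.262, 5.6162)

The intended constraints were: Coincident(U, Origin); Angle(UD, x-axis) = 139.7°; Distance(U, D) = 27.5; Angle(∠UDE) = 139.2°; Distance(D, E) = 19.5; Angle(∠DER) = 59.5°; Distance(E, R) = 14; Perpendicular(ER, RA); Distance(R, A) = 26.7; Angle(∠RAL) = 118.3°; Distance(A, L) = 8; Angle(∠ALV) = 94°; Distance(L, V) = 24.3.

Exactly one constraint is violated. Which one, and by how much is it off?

Distance(L, V) = 24.3 — off by 7.10.

U = (0.00, 0.00) ✓; UD at 139.7° ✓; |UD| = 27.50 ✓; ∠UDE = 139.2° ✓; |DE| = 19.50 ✓; ∠DER = 59.50° ✓; |ER| = 14.00 ✓; ∠(ER, RA) = 90.00° ✓; |RA| = 26.70 ✓; ∠RAL = 118.3° ✓; |AL| = 8.000 ✓; ∠ALV = 94.00° ✓; |LV| = 31.40 ✗.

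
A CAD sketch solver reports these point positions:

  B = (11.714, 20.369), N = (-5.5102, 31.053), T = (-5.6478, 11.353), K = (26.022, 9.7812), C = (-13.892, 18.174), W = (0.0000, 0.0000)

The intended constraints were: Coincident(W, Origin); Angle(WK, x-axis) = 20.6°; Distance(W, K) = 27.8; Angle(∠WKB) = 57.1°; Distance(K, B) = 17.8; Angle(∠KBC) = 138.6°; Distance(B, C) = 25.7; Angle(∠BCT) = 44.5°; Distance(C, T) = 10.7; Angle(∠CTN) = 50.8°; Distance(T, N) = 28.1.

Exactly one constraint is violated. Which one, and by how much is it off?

Distance(T, N) = 28.1 — off by 8.40.

W = (0.00, 0.00) ✓; WK at 20.60° ✓; |WK| = 27.80 ✓; ∠WKB = 57.10° ✓; |KB| = 17.80 ✓; ∠KBC = 138.6° ✓; |BC| = 25.70 ✓; ∠BCT = 44.50° ✓; |CT| = 10.70 ✓; ∠CTN = 50.80° ✓; |TN| = 19.70 ✗.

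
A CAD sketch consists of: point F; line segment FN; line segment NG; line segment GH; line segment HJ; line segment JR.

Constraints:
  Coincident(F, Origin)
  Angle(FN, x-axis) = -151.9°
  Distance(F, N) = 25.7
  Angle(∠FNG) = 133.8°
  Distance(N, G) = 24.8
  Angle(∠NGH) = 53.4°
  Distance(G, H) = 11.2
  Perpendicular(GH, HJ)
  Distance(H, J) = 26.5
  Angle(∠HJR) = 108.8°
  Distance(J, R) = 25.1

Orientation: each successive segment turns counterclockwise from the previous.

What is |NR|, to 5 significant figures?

31.038

F is at the origin; FN runs at -151.9° with length 25.7, so N = (-22.671, -12.105). ∠FNG = 133.8° gives NG at -105.70° from the x-axis; with |NG| = 24.8, G = (-29.382, -35.980). ∠NGH = 53.4° gives GH at 20.900° from the x-axis; with |GH| = 11.2, H = (-18.918, -31.984). GH ⟂ HJ, so HJ runs at 110.90°; with |HJ| = 26.5, J = (-28.372, -7.2279). ∠HJR = 108.8° gives JR at -177.90° from the x-axis; with |JR| = 25.1, R = (-53.455, -8.1476). Then |NR| = |R − N| = 31.038.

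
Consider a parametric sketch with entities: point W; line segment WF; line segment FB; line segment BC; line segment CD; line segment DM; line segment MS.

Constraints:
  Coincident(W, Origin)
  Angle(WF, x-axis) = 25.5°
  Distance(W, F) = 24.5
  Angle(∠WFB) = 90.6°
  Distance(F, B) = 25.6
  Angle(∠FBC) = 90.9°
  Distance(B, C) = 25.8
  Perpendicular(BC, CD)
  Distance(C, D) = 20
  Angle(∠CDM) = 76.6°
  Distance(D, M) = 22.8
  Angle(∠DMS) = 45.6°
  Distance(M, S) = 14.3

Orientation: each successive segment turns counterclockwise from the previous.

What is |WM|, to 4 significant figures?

23.49

W is at the origin; WF runs at 25.5° with length 24.5, so F = (22.11, 10.55). ∠WFB = 90.6° gives FB at 114.9° from the x-axis; with |FB| = 25.6, B = (11.33, 33.77). ∠FBC = 90.9° gives BC at -156.0° from the x-axis; with |BC| = 25.8, C = (-12.23, 23.27). BC is perpendicular to CD, so CD runs at -66.00°; with |CD| = 20.0, D = (-4.100, 5.003). ∠CDM = 76.6° gives DM at 37.40° from the x-axis; with |DM| = 22.8, M = (14.01, 18.85). Then |WM| = |M − W| = 23.49.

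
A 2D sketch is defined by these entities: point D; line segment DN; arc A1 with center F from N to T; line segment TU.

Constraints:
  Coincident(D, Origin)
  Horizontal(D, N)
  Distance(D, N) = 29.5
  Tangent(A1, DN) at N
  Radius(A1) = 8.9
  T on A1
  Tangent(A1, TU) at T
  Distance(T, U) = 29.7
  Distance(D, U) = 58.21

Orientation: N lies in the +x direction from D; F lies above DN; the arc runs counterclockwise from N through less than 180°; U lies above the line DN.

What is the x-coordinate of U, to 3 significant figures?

46.8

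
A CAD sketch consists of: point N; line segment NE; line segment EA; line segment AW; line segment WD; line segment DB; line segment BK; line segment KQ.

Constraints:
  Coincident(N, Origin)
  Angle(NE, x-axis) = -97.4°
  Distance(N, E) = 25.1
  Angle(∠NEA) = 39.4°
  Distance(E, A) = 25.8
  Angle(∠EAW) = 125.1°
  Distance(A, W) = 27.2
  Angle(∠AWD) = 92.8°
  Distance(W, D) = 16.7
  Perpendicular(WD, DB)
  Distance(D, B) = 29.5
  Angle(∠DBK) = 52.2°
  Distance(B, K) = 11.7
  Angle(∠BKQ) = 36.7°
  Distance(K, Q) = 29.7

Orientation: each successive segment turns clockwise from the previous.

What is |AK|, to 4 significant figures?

10.03

N is at the origin; NE runs at -97.4° with length 25.1, so E = (-3.233, -24.89). ∠NEA = 39.4° gives EA at 122.0° from the x-axis; with |EA| = 25.8, A = (-16.90, -3.011). ∠EAW = 125.1° gives AW at 67.10° from the x-axis; with |AW| = 27.2, W = (-6.321, 22.04). ∠AWD = 92.8° gives WD at -20.10° from the x-axis; with |WD| = 16.7, D = (9.362, 16.31). WD ⟂ DB, so DB runs at -110.1°; with |DB| = 29.5, B = (-0.7756, -11.40). ∠DBK = 52.2° gives BK at 122.1° from the x-axis; with |BK| = 11.7, K = (-6.993, -1.486). Then |AK| = |K − A| = 10.03.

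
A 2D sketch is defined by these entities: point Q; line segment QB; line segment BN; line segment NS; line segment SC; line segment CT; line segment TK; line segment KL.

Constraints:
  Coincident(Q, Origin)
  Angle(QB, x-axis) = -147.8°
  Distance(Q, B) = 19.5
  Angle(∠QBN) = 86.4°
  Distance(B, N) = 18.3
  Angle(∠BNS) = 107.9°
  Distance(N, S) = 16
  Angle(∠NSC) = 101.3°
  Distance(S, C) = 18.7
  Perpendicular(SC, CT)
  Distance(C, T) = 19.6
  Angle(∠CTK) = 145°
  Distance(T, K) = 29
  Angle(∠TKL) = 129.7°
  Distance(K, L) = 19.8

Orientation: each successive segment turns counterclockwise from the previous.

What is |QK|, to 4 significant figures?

41.09

SC is perpendicular to CT, so CT runs at -173.4°; with |CT| = 19.6, T = (-12.19, -3.993). ∠CTK = 145.0° gives TK at -138.4° from the x-axis; with |TK| = 29.0, K = (-33.88, -23.25). Then |QK| = |K − Q| = 41.09.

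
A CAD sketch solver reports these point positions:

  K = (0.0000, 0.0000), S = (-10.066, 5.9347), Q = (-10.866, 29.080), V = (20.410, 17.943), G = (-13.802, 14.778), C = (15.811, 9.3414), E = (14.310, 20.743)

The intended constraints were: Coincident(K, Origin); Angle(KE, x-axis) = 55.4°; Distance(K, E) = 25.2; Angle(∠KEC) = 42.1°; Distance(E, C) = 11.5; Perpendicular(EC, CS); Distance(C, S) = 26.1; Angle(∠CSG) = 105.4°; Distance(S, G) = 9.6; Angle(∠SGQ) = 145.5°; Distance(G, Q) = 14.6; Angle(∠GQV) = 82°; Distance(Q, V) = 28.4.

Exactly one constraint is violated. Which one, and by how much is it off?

Distance(Q, V) = 28.4 — off by 4.80.

K = (0.00, 0.00) ✓; KE at 55.40° ✓; |KE| = 25.20 ✓; ∠KEC = 42.10° ✓; |EC| = 11.50 ✓; ∠(EC, CS) = 90.00° ✓; |CS| = 26.10 ✓; ∠CSG = 105.4° ✓; |SG| = 9.600 ✓; ∠SGQ = 145.5° ✓; |GQ| = 14.60 ✓; ∠GQV = 82.00° ✓; |QV| = 33.20 ✗.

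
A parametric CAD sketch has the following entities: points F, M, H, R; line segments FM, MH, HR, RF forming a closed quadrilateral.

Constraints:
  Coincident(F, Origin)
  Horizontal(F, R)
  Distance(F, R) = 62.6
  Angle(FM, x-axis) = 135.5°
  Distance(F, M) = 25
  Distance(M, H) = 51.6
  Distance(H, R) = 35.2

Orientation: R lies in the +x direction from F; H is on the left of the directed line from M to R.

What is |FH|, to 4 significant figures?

39.24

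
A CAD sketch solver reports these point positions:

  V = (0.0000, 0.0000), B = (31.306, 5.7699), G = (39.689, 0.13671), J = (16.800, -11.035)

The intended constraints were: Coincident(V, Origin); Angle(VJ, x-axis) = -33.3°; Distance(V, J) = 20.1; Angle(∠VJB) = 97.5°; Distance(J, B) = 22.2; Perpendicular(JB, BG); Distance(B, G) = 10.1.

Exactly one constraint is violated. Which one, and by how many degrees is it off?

Perpendicular(JB, BG) — off by 6.90°.

V = (0.00, 0.00) ✓; VJ at -33.30° ✓; |VJ| = 20.10 ✓; ∠VJB = 97.50° ✓; |JB| = 22.20 ✓; ∠(JB, BG) = 83.10° ✗; |BG| = 10.10 ✓.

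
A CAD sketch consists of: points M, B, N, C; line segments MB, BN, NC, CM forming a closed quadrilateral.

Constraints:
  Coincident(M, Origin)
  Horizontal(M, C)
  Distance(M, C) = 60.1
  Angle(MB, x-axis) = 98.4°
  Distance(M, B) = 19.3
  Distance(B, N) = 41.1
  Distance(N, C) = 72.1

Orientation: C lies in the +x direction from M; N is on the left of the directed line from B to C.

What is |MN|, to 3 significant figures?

58.1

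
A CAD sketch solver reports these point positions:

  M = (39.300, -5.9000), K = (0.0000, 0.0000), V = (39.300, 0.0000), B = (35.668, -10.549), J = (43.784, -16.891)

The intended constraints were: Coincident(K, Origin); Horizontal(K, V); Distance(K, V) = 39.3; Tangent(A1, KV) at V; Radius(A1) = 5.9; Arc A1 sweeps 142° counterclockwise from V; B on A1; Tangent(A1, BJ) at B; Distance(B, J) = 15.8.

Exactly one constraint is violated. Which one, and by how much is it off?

Distance(B, J) = 15.8 — off by 5.50.

K = (0.00, 0.00) ✓; K.y = 0.00, V.y = 0.00 ✓; |KV| = 39.30 ✓; ∠(MV, VK) = 90.00° ✓; |MV| = 5.900 ✓; bearing(M→B) − bearing(M→V) = 142.0° ✓; |MB| = 5.900 ✓; ∠(MB, BJ) = 90.01° ✓; |BJ| = 10.30 ✗.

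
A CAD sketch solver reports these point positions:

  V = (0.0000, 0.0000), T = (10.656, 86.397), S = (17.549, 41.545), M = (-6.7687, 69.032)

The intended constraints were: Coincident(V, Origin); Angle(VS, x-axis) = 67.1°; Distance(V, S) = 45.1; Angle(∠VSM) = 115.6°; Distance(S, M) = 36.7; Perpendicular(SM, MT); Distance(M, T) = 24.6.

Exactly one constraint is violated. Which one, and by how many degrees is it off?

Perpendicular(SM, MT) — off by 3.40°.

V = (0.00, 0.00) ✓; VS at 67.10° ✓; |VS| = 45.10 ✓; ∠VSM = 115.6° ✓; |SM| = 36.70 ✓; ∠(SM, MT) = 86.60° ✗; |MT| = 24.60 ✓.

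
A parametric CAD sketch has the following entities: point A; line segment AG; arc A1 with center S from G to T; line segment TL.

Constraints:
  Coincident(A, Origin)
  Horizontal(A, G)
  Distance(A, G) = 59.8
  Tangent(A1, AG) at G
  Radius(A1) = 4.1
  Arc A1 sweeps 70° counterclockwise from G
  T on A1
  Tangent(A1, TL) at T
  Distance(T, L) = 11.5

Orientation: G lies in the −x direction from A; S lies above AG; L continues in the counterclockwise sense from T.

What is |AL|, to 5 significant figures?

53.738

A is at the origin; AG is horizontal with |AG| = 59.8 and G on the −x side, so G = (-59.800, 0.0000). The tangent condition forces SG to be normal to AG, so S = G + (0, 4.1) = (-59.800, 4.1000). On A1, G sits at bearing -90° from S; a 70° counterclockwise sweep puts T at bearing -20°, so T = S + 4.1·(cos -20°, sin -20°) = (-55.947, 2.6977). Tangency of A1 to TL means the radius ST is perpendicular to TL, so TL runs along (−sin -20°, cos -20°); with |TL| = 11.5, L = (-52.014, 13.504). Then |AL| = |L − A| = 53.738.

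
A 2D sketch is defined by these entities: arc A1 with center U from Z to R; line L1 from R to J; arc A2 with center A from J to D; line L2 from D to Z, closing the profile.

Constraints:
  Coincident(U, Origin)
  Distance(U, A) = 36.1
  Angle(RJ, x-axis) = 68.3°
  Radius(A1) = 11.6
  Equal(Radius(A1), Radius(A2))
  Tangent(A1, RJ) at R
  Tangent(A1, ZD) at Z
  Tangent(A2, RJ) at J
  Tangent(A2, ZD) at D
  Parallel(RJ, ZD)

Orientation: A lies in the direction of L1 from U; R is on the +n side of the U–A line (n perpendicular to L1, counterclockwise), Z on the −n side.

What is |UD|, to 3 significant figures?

37.9

The slot axis is L1's direction at 68.3°, so u = (cos 68.3°, sin 68.3°) = (0.370, 0.929) and n = (−sin 68.3°, cos 68.3°) = (-0.929, 0.370). U is at the origin and A lies 36.1 along u from U, so A = 36.1·u = (13.3, 33.5). Tangency of A1 to both parallel lines with radius 11.6 puts R and Z at U ± 11.6·n: R = (-10.8, 4.29), Z = (10.8, -4.29). Equal radii place J and D the same way about A: J = A + 11.6·n = (2.57, 37.8), D = A − 11.6·n = (24.1, 29.3). Then |UD| = |D − U| = 37.9.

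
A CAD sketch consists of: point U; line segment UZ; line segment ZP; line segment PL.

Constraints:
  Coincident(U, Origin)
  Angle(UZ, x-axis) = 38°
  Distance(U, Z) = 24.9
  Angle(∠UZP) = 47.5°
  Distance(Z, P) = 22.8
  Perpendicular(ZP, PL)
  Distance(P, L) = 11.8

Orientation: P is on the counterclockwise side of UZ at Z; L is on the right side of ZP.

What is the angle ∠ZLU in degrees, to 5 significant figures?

51.425°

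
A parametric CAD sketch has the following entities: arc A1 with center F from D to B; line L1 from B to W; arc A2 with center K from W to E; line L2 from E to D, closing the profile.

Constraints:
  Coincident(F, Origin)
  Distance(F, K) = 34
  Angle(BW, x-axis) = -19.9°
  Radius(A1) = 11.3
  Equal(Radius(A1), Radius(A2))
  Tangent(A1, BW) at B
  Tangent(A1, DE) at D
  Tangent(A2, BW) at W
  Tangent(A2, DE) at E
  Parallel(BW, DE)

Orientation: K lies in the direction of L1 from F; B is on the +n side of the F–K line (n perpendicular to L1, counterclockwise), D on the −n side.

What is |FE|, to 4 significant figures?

35.83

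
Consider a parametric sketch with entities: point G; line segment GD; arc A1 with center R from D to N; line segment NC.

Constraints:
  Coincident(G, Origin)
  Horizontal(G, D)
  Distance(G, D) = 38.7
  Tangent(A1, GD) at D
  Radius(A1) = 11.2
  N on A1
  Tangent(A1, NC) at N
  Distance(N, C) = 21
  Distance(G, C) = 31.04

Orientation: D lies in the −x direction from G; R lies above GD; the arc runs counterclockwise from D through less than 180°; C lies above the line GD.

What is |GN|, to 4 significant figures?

29.41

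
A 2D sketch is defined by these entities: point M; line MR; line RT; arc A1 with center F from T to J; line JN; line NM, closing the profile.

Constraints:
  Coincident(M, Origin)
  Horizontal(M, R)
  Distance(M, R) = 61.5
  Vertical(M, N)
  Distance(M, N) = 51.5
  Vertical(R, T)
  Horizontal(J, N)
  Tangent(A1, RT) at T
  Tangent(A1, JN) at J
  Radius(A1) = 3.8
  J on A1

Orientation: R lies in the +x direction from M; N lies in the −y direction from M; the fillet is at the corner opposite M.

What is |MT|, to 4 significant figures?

77.83

M is at the origin; MR is horizontal with |MR| = 61.5 and R on the +x side, so R = (61.50, 0.000). M and N share the same x with |MN| = 51.5 and N on the −y side, so N = (0.000, -51.50). The virtual corner opposite M is at (61.50, -51.50). Tangency of A1 to RT means the radius FT is perpendicular to RT and since A1 is tangent to JN there, FJ ⟂ JN, with radius 3.8, so the center F sits 3.8 in from both sides at F = (57.70, -47.70). That places the tangent points at T = (61.50, -47.70) on RT and J = (57.70, -51.50) on JN. Then |MT| = |T − M| = 77.83.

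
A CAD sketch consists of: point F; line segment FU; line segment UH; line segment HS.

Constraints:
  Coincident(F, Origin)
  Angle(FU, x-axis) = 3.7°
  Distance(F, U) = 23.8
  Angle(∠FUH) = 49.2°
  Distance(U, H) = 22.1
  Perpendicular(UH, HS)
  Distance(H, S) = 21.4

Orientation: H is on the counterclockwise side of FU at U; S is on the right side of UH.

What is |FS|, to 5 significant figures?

39.957

∠FUH = 49.2°, so UH runs at 3.7° + (180° − 49.2°) = 134.50° from the x-axis; with |UH| = 22.1, H = U + 22.1·(cos 134.50°, sin 134.50°) = (8.2603, 17.299). UH is perpendicular to HS; with |HS| = 21.4 on the right of UH, S = H + 21.4·(0.71325, 0.70091) = (23.524, 32.298). Then |FS| = |S − F| = 39.957.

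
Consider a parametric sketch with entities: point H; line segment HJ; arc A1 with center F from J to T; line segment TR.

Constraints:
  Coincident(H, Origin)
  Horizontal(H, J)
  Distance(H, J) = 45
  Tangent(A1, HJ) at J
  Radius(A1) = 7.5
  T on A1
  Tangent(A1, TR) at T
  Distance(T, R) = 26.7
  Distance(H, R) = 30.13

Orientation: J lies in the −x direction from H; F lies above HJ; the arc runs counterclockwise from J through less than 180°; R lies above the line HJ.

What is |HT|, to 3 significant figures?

39.7

H is at the origin; H and J share the same y with |HJ| = 45.0 and J on the −x side, so J = (-45.0, 0.00). A1 meets HJ tangentially, so FJ is at right angles to HJ, so F = J + (0, 7.5) = (-45.0, 7.50). Since FT ⟂ TR (tangency), |FR| = √(7.5² + 26.7²) = 27.7 regardless of where T sits on A1. So R lies on both circle(H, 30.13) and circle(F, 27.7); the above-HJ intersection is R = (-21.1, 21.5). T is the foot of the tangent from R: T = (-39.6, 2.30).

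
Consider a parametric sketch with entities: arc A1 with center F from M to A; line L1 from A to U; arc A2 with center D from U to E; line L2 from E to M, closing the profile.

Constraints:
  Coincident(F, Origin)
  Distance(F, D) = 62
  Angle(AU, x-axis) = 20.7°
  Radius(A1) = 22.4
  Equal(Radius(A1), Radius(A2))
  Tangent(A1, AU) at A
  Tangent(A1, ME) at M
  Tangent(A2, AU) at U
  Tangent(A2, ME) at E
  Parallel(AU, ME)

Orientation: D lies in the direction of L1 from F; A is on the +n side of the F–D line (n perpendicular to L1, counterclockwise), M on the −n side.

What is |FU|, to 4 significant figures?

65.92

Tangency of A1 to both parallel lines with radius 22.4 puts A and M at F ± 22.4·n: A = (-7.918, 20.95), M = (7.918, -20.95). Equal radii place U and E the same way about D: U = D + 22.4·n = (50.08, 42.87), E = D − 22.4·n = (65.92, 0.9615). Then |FU| = |U − F| = 65.92.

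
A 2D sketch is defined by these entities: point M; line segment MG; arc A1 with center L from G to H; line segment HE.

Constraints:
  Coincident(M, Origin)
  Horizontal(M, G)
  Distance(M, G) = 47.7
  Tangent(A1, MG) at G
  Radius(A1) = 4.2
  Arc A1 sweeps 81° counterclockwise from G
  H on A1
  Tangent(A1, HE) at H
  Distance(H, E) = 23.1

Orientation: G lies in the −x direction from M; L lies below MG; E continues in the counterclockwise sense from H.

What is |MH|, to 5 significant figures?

51.969

M is at the origin; MG is horizontal with |MG| = 47.7 and G on the −x side, so G = (-47.700, 0.0000). A1 meets MG tangentially, so LG is at right angles to MG, so L = G + (0, -4.2) = (-47.700, -4.2000). On A1, G sits at bearing 90° from L; an 81° counterclockwise sweep puts H at bearing 171°, so H = L + 4.2·(cos 171°, sin 171°) = (-51.848, -3.5430). Then |MH| = |H − M| = 51.969.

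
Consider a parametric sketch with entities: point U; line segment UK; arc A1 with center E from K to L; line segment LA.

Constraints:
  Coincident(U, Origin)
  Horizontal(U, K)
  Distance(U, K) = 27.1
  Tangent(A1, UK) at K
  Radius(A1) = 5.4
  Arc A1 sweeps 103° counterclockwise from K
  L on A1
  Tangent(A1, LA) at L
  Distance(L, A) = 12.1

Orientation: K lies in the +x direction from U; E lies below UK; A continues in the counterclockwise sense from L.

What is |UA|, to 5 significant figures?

30.691

U is at the origin; UK is horizontal with |UK| = 27.1 and K on the +x side, so K = (27.100, 0.0000). A1 meets UK tangentially, so EK is at right angles to UK, so E = K + (0, -5.4) = (27.100, -5.4000). On A1, K sits at bearing 90° from E; a 103° counterclockwise sweep puts L at bearing 193°, so L = E + 5.4·(cos 193°, sin 193°) = (21.838, -6.6147). Tangency of A1 to LA means the radius EL is perpendicular to LA, so LA runs along (−sin 193°, cos 193°); with |LA| = 12.1, A = (24.560, -18.405). Then |UA| = |A − U| = 30.691.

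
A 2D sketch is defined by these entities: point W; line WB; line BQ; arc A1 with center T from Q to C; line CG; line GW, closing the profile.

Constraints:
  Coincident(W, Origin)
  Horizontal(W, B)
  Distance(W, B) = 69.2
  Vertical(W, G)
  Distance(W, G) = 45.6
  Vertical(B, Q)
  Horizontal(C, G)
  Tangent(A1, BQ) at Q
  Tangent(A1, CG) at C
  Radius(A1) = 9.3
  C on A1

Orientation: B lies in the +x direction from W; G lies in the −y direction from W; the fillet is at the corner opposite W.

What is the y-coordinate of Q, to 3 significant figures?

-36.3

W is at the origin; WB is horizontal with |WB| = 69.2 and B on the +x side, so B = (69.2, 0.00). W and G share the same x with |WG| = 45.6 and G on the −y side, so G = (0.00, -45.6). The virtual corner opposite W is at (69.2, -45.6). Since A1 is tangent to BQ there, TQ ⟂ BQ and the tangent condition forces TC to be normal to CG, with radius 9.3, so the center T sits 9.3 in from both sides at T = (59.9, -36.3). That places the tangent points at Q = (69.2, -36.3) on BQ and C = (59.9, -45.6) on CG. So Q.y = -36.3.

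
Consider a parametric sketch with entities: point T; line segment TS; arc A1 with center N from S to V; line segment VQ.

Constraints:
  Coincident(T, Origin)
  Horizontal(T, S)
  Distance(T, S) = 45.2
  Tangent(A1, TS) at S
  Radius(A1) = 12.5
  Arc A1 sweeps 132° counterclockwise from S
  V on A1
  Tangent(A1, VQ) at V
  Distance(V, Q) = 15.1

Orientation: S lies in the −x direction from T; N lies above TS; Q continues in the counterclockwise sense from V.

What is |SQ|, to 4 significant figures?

32.10

T is at the origin; T and S share the same y with |TS| = 45.2 and S on the −x side, so S = (-45.20, 0.000). Tangency of A1 to TS means the radius NS is perpendicular to TS, so N = S + (0, 12.5) = (-45.20, 12.50). On A1, S sits at bearing -90° from N; a 132° counterclockwise sweep puts V at bearing 42°, so V = N + 12.5·(cos 42°, sin 42°) = (-35.91, 20.86). Tangency of A1 to VQ means the radius NV is perpendicular to VQ, so VQ runs along (−sin 42°, cos 42°); with |VQ| = 15.1, Q = (-46.01, 32.09). Then |SQ| = |Q − S| = 32.10.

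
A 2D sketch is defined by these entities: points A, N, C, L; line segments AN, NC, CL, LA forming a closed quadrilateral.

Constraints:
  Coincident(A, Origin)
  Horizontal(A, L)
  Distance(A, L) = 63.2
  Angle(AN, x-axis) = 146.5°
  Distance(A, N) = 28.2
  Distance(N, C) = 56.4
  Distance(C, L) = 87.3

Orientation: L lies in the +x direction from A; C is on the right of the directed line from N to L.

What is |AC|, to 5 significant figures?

42.578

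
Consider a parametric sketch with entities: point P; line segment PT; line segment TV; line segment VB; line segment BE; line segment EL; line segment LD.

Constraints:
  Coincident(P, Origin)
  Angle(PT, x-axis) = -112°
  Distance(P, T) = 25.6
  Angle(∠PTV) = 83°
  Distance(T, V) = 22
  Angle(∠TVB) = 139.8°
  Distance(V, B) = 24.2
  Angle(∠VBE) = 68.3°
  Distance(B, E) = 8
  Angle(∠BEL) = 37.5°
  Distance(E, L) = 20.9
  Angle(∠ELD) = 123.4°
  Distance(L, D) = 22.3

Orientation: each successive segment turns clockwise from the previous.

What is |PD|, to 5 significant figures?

67.317

∠BEL = 37.5° gives EL at -143.40° from the x-axis; with |EL| = 20.9, L = (-46.205, -3.0341). ∠ELD = 123.4° gives LD at 160.00° from the x-axis; with |LD| = 22.3, D = (-67.160, 4.5930). Then |PD| = |D − P| = 67.317.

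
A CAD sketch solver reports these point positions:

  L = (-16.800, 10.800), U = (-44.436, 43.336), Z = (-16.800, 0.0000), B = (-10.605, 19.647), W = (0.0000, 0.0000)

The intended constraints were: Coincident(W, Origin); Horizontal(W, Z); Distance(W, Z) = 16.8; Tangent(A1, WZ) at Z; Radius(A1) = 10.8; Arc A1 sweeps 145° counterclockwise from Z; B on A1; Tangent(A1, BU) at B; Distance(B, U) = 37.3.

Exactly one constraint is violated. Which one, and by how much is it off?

Distance(B, U) = 37.3 — off by 4.00.

W = (0.00, 0.00) ✓; W.y = 0.00, Z.y = 0.00 ✓; |WZ| = 16.80 ✓; ∠(LZ, ZW) = 90.00° ✓; |LZ| = 10.80 ✓; bearing(L→B) − bearing(L→Z) = 145.0° ✓; |LB| = 10.80 ✓; ∠(LB, BU) = 90.00° ✓; |BU| = 41.30 ✗.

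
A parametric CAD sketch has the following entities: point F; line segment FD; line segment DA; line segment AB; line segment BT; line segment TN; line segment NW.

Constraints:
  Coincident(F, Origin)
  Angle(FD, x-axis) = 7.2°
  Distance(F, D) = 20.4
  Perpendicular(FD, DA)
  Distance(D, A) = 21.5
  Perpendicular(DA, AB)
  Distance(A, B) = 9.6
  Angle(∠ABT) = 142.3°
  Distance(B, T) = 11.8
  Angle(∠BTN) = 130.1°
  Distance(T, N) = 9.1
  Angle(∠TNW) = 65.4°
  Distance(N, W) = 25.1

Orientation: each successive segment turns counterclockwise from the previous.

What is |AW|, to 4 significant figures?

7.871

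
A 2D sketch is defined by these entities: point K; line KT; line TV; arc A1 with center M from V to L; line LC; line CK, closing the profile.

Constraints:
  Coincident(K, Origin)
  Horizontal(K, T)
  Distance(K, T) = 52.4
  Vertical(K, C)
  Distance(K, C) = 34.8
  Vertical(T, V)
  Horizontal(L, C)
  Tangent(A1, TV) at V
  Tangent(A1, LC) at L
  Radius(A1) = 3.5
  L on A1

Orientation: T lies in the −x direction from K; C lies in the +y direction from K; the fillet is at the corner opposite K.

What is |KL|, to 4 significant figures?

60.02

K is at the origin; K and T share the same y with |KT| = 52.4 and T on the −x side, so T = (-52.40, 0.000). K and C share the same x with |KC| = 34.8 and C on the +y side, so C = (0.000, 34.80). The virtual corner opposite K is at (-52.40, 34.80). The tangent condition forces MV to be normal to TV and the tangent condition forces ML to be normal to LC, with radius 3.5, so the center M sits 3.5 in from both sides at M = (-48.90, 31.30). That places the tangent points at V = (-52.40, 31.30) on TV and L = (-48.90, 34.80) on LC. Then |KL| = |L − K| = 60.02.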